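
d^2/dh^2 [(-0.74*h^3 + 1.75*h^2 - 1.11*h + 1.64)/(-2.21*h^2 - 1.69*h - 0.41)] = (26.800852*h^3 - 35.469018*h^2 - 42.039678*h - 8.522588)/(10.793861*h^6 + 24.762387*h^5 + 24.943386*h^4 + 14.014663*h^3 + 4.627506*h^2 + 0.852267*h + 0.068921)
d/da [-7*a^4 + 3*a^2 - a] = -28*a^3 + 6*a - 1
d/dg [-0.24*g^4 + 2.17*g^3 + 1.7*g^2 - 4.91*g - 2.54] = -0.96*g^3 + 6.51*g^2 + 3.4*g - 4.91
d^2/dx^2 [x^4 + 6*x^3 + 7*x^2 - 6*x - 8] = 12*x^2 + 36*x + 14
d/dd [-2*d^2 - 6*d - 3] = -4*d - 6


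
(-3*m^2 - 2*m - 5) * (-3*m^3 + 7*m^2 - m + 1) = 9*m^5 - 15*m^4 + 4*m^3 - 36*m^2 + 3*m - 5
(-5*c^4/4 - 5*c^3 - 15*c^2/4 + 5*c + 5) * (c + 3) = -5*c^5/4 - 35*c^4/4 - 75*c^3/4 - 25*c^2/4 + 20*c + 15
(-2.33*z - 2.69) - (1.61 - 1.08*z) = -1.25*z - 4.3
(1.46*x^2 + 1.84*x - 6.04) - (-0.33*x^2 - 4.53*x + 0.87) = 1.79*x^2 + 6.37*x - 6.91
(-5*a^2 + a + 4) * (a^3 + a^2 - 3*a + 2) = -5*a^5 - 4*a^4 + 20*a^3 - 9*a^2 - 10*a + 8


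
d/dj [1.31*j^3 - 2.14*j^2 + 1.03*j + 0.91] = 3.93*j^2 - 4.28*j + 1.03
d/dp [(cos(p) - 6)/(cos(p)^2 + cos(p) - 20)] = (cos(p)^2 - 12*cos(p) + 14)*sin(p)/(cos(p)^2 + cos(p) - 20)^2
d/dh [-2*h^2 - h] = -4*h - 1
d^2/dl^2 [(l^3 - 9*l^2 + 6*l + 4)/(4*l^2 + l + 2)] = 2*(125*l^3 + 414*l^2 - 84*l - 76)/(64*l^6 + 48*l^5 + 108*l^4 + 49*l^3 + 54*l^2 + 12*l + 8)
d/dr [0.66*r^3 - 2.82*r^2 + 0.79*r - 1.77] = 1.98*r^2 - 5.64*r + 0.79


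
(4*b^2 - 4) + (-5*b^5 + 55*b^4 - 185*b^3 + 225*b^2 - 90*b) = -5*b^5 + 55*b^4 - 185*b^3 + 229*b^2 - 90*b - 4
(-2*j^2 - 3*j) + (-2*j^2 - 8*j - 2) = -4*j^2 - 11*j - 2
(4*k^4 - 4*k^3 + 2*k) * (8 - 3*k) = -12*k^5 + 44*k^4 - 32*k^3 - 6*k^2 + 16*k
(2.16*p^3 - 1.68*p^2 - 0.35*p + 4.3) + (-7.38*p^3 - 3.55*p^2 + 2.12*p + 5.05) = -5.22*p^3 - 5.23*p^2 + 1.77*p + 9.35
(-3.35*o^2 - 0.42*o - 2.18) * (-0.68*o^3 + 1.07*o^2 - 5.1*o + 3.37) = 2.278*o^5 - 3.2989*o^4 + 18.118*o^3 - 11.4801*o^2 + 9.7026*o - 7.3466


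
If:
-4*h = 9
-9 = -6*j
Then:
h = -9/4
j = 3/2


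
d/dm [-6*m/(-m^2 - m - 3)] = 6*(3 - m^2)/(m^4 + 2*m^3 + 7*m^2 + 6*m + 9)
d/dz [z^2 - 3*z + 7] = 2*z - 3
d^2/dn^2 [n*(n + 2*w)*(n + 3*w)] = 6*n + 10*w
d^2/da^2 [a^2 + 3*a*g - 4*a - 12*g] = 2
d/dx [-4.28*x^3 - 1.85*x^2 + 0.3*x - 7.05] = -12.84*x^2 - 3.7*x + 0.3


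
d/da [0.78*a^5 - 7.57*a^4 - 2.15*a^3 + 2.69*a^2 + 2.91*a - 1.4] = 3.9*a^4 - 30.28*a^3 - 6.45*a^2 + 5.38*a + 2.91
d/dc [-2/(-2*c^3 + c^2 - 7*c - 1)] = 2*(-6*c^2 + 2*c - 7)/(2*c^3 - c^2 + 7*c + 1)^2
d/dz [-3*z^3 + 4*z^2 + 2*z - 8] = -9*z^2 + 8*z + 2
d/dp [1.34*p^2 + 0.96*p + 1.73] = 2.68*p + 0.96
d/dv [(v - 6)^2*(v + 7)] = (v - 6)*(3*v + 8)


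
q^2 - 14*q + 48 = (q - 8)*(q - 6)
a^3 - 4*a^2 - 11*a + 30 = (a - 5)*(a - 2)*(a + 3)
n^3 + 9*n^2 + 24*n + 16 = (n + 1)*(n + 4)^2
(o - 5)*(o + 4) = o^2 - o - 20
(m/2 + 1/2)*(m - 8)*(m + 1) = m^3/2 - 3*m^2 - 15*m/2 - 4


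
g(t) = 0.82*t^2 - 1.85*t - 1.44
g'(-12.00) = -21.53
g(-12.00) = 138.84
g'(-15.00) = -26.45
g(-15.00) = 210.81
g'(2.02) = 1.46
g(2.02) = -1.83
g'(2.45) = 2.17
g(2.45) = -1.05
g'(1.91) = 1.28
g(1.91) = -1.98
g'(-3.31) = -7.28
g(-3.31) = 13.67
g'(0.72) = -0.67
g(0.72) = -2.35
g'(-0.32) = -2.37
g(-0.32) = -0.76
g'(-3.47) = -7.54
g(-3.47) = 14.85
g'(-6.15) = -11.94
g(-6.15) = 40.95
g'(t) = 1.64*t - 1.85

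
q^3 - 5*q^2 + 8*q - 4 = (q - 2)^2*(q - 1)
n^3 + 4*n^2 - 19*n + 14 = (n - 2)*(n - 1)*(n + 7)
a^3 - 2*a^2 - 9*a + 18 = (a - 3)*(a - 2)*(a + 3)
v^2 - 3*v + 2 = (v - 2)*(v - 1)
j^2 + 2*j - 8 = (j - 2)*(j + 4)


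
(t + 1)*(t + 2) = t^2 + 3*t + 2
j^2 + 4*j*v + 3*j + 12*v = (j + 3)*(j + 4*v)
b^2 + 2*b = b*(b + 2)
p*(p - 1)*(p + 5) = p^3 + 4*p^2 - 5*p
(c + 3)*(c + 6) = c^2 + 9*c + 18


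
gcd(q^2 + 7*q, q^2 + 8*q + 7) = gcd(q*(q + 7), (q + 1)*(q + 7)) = q + 7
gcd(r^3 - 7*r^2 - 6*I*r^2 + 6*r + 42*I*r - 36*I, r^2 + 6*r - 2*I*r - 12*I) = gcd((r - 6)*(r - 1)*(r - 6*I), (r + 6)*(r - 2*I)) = 1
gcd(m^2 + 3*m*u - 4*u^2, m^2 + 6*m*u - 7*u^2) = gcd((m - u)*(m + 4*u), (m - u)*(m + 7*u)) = -m + u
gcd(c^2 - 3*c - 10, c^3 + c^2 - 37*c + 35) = c - 5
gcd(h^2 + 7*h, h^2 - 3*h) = h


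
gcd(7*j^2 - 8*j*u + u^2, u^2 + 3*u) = 1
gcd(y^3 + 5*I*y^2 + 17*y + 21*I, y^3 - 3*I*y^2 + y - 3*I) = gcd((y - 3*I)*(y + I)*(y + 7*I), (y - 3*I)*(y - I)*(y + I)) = y^2 - 2*I*y + 3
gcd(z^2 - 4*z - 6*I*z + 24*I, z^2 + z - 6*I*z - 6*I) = z - 6*I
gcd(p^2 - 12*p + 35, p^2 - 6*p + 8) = 1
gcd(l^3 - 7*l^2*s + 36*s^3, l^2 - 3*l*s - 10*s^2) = l + 2*s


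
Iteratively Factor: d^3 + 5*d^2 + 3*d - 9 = (d + 3)*(d^2 + 2*d - 3) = (d - 1)*(d + 3)*(d + 3)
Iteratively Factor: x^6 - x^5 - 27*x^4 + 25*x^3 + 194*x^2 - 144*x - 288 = (x + 1)*(x^5 - 2*x^4 - 25*x^3 + 50*x^2 + 144*x - 288) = (x + 1)*(x + 4)*(x^4 - 6*x^3 - x^2 + 54*x - 72) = (x - 3)*(x + 1)*(x + 4)*(x^3 - 3*x^2 - 10*x + 24) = (x - 3)*(x + 1)*(x + 3)*(x + 4)*(x^2 - 6*x + 8) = (x - 4)*(x - 3)*(x + 1)*(x + 3)*(x + 4)*(x - 2)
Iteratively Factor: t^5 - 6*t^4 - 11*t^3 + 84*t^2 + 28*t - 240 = (t + 3)*(t^4 - 9*t^3 + 16*t^2 + 36*t - 80) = (t - 4)*(t + 3)*(t^3 - 5*t^2 - 4*t + 20) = (t - 4)*(t - 2)*(t + 3)*(t^2 - 3*t - 10) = (t - 4)*(t - 2)*(t + 2)*(t + 3)*(t - 5)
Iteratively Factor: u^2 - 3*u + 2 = (u - 2)*(u - 1)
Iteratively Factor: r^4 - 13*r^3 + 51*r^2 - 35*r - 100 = (r + 1)*(r^3 - 14*r^2 + 65*r - 100) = (r - 5)*(r + 1)*(r^2 - 9*r + 20) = (r - 5)*(r - 4)*(r + 1)*(r - 5)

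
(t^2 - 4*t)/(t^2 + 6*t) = (t - 4)/(t + 6)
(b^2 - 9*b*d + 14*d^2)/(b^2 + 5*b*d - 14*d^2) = (b - 7*d)/(b + 7*d)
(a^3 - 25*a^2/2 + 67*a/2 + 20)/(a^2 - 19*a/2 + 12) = (2*a^2 - 9*a - 5)/(2*a - 3)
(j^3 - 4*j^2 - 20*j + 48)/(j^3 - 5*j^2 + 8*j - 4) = (j^2 - 2*j - 24)/(j^2 - 3*j + 2)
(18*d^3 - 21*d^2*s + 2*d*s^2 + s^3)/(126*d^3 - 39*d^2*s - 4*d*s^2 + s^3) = (-d + s)/(-7*d + s)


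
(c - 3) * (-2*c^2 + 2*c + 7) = -2*c^3 + 8*c^2 + c - 21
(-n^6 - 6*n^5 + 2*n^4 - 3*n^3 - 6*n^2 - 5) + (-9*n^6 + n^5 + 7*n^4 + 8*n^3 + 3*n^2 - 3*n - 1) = -10*n^6 - 5*n^5 + 9*n^4 + 5*n^3 - 3*n^2 - 3*n - 6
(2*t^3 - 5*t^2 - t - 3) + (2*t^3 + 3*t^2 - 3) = 4*t^3 - 2*t^2 - t - 6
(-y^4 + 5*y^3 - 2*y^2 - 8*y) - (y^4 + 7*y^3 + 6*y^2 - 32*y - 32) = -2*y^4 - 2*y^3 - 8*y^2 + 24*y + 32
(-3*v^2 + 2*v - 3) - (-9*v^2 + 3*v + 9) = 6*v^2 - v - 12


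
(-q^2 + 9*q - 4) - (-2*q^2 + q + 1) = q^2 + 8*q - 5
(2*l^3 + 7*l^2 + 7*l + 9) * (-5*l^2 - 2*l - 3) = -10*l^5 - 39*l^4 - 55*l^3 - 80*l^2 - 39*l - 27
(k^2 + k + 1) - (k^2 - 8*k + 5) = 9*k - 4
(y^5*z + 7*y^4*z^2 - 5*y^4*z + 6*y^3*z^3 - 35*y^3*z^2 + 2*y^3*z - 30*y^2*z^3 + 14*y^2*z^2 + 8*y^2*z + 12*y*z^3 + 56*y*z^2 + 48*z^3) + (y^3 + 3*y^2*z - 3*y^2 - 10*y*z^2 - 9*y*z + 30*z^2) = y^5*z + 7*y^4*z^2 - 5*y^4*z + 6*y^3*z^3 - 35*y^3*z^2 + 2*y^3*z + y^3 - 30*y^2*z^3 + 14*y^2*z^2 + 11*y^2*z - 3*y^2 + 12*y*z^3 + 46*y*z^2 - 9*y*z + 48*z^3 + 30*z^2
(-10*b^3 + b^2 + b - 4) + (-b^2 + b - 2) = -10*b^3 + 2*b - 6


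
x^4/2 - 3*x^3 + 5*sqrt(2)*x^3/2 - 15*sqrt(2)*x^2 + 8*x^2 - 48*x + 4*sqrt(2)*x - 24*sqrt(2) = (x/2 + sqrt(2))*(x - 6)*(x + sqrt(2))*(x + 2*sqrt(2))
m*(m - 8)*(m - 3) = m^3 - 11*m^2 + 24*m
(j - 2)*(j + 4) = j^2 + 2*j - 8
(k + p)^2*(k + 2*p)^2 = k^4 + 6*k^3*p + 13*k^2*p^2 + 12*k*p^3 + 4*p^4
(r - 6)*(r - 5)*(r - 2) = r^3 - 13*r^2 + 52*r - 60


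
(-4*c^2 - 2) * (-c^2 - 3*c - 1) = 4*c^4 + 12*c^3 + 6*c^2 + 6*c + 2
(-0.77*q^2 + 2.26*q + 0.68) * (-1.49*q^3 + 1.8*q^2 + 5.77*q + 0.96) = 1.1473*q^5 - 4.7534*q^4 - 1.3881*q^3 + 13.525*q^2 + 6.0932*q + 0.6528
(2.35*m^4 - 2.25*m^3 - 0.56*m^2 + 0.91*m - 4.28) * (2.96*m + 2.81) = 6.956*m^5 - 0.0564999999999998*m^4 - 7.9801*m^3 + 1.12*m^2 - 10.1117*m - 12.0268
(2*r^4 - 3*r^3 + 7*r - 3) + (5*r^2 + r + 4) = 2*r^4 - 3*r^3 + 5*r^2 + 8*r + 1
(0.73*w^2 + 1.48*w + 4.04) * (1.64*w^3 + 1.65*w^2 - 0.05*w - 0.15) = 1.1972*w^5 + 3.6317*w^4 + 9.0311*w^3 + 6.4825*w^2 - 0.424*w - 0.606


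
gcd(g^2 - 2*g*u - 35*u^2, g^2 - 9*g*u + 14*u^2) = -g + 7*u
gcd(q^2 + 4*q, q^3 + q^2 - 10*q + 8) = q + 4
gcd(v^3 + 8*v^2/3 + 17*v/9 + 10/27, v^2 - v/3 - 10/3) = v + 5/3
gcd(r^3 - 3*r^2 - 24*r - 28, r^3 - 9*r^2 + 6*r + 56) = r^2 - 5*r - 14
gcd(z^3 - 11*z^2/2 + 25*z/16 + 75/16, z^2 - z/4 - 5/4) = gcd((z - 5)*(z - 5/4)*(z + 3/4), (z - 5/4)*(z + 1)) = z - 5/4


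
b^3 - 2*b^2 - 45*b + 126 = (b - 6)*(b - 3)*(b + 7)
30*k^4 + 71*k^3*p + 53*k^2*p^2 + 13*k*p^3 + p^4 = (k + p)^2*(5*k + p)*(6*k + p)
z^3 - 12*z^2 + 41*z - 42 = (z - 7)*(z - 3)*(z - 2)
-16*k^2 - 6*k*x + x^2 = (-8*k + x)*(2*k + x)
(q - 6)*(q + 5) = q^2 - q - 30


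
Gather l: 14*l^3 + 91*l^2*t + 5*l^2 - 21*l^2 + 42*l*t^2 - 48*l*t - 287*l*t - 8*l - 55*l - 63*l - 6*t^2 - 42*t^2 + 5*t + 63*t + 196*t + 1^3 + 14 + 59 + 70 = 14*l^3 + l^2*(91*t - 16) + l*(42*t^2 - 335*t - 126) - 48*t^2 + 264*t + 144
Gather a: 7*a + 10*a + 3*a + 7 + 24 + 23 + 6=20*a + 60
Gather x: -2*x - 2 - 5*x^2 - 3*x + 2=-5*x^2 - 5*x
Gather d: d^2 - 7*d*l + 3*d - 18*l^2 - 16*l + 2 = d^2 + d*(3 - 7*l) - 18*l^2 - 16*l + 2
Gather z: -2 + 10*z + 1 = 10*z - 1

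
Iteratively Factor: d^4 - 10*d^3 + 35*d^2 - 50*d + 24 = (d - 1)*(d^3 - 9*d^2 + 26*d - 24) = (d - 3)*(d - 1)*(d^2 - 6*d + 8) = (d - 3)*(d - 2)*(d - 1)*(d - 4)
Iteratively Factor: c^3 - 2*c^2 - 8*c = (c + 2)*(c^2 - 4*c) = (c - 4)*(c + 2)*(c)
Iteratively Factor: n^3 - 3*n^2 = (n - 3)*(n^2) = n*(n - 3)*(n)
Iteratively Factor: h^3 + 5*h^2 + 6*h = (h + 3)*(h^2 + 2*h) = h*(h + 3)*(h + 2)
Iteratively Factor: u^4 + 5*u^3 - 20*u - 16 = (u + 2)*(u^3 + 3*u^2 - 6*u - 8) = (u + 1)*(u + 2)*(u^2 + 2*u - 8) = (u + 1)*(u + 2)*(u + 4)*(u - 2)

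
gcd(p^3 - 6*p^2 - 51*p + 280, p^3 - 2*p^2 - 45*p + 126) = p + 7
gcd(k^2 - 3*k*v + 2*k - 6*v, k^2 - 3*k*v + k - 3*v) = -k + 3*v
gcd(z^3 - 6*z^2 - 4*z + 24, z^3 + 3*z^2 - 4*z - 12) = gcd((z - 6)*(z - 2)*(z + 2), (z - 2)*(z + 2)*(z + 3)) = z^2 - 4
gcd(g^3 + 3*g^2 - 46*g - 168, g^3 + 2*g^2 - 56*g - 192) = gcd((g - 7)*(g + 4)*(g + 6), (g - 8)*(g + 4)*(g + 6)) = g^2 + 10*g + 24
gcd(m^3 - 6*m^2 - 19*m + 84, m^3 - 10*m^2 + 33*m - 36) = m - 3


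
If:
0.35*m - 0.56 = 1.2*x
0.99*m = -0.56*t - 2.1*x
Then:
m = 3.42857142857143*x + 1.6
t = -9.81122448979592*x - 2.82857142857143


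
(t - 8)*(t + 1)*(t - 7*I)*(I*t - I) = I*t^4 + 7*t^3 - 8*I*t^3 - 56*t^2 - I*t^2 - 7*t + 8*I*t + 56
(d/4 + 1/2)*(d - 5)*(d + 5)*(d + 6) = d^4/4 + 2*d^3 - 13*d^2/4 - 50*d - 75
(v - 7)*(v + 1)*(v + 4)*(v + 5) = v^4 + 3*v^3 - 41*v^2 - 183*v - 140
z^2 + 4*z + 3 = (z + 1)*(z + 3)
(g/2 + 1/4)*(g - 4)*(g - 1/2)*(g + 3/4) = g^4/2 - 13*g^3/8 - 13*g^2/8 + 13*g/32 + 3/8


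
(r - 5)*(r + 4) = r^2 - r - 20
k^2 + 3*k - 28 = (k - 4)*(k + 7)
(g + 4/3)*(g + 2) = g^2 + 10*g/3 + 8/3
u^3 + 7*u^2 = u^2*(u + 7)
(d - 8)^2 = d^2 - 16*d + 64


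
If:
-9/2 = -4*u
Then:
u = 9/8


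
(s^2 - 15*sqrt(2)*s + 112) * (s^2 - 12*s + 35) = s^4 - 15*sqrt(2)*s^3 - 12*s^3 + 147*s^2 + 180*sqrt(2)*s^2 - 1344*s - 525*sqrt(2)*s + 3920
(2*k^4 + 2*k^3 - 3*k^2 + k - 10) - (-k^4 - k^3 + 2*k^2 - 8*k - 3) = 3*k^4 + 3*k^3 - 5*k^2 + 9*k - 7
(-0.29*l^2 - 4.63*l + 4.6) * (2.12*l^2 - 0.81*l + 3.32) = -0.6148*l^4 - 9.5807*l^3 + 12.5395*l^2 - 19.0976*l + 15.272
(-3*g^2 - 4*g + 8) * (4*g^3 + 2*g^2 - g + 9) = -12*g^5 - 22*g^4 + 27*g^3 - 7*g^2 - 44*g + 72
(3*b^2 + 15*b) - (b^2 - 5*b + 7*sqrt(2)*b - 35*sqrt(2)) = 2*b^2 - 7*sqrt(2)*b + 20*b + 35*sqrt(2)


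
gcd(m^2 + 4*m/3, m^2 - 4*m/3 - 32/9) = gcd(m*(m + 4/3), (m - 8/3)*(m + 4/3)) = m + 4/3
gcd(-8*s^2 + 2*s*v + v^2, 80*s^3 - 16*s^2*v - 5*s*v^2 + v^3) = 4*s + v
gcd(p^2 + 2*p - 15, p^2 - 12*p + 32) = 1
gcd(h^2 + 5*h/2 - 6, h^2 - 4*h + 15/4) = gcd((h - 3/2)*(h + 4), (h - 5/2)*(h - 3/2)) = h - 3/2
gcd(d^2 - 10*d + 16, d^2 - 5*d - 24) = d - 8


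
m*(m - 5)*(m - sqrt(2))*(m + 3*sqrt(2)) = m^4 - 5*m^3 + 2*sqrt(2)*m^3 - 10*sqrt(2)*m^2 - 6*m^2 + 30*m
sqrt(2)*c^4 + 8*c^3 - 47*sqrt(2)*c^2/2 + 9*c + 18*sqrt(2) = (c - 3*sqrt(2)/2)*(c - sqrt(2))*(c + 6*sqrt(2))*(sqrt(2)*c + 1)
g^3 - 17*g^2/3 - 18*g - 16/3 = (g - 8)*(g + 1/3)*(g + 2)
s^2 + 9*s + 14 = (s + 2)*(s + 7)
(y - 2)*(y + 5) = y^2 + 3*y - 10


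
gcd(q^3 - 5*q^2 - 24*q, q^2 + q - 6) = q + 3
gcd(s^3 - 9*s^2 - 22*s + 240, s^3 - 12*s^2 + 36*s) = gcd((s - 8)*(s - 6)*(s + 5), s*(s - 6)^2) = s - 6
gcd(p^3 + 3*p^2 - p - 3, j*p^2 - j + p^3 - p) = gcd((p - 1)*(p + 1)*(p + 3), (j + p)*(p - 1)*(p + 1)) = p^2 - 1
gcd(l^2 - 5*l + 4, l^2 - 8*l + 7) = l - 1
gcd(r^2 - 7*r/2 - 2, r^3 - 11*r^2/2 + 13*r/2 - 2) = r - 4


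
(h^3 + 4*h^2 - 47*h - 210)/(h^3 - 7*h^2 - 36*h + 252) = (h + 5)/(h - 6)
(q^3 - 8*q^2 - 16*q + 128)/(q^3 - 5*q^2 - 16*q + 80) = (q - 8)/(q - 5)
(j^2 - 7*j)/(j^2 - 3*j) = (j - 7)/(j - 3)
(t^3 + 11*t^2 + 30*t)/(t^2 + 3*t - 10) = t*(t + 6)/(t - 2)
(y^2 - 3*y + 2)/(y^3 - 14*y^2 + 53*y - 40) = (y - 2)/(y^2 - 13*y + 40)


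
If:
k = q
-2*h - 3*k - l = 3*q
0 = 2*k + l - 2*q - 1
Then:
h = -3*q - 1/2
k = q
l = 1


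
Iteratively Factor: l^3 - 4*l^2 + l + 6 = (l - 2)*(l^2 - 2*l - 3) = (l - 3)*(l - 2)*(l + 1)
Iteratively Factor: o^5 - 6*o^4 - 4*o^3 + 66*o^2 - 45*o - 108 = (o + 3)*(o^4 - 9*o^3 + 23*o^2 - 3*o - 36) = (o + 1)*(o + 3)*(o^3 - 10*o^2 + 33*o - 36) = (o - 3)*(o + 1)*(o + 3)*(o^2 - 7*o + 12) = (o - 3)^2*(o + 1)*(o + 3)*(o - 4)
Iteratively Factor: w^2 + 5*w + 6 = (w + 3)*(w + 2)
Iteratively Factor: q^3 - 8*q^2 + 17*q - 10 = (q - 5)*(q^2 - 3*q + 2) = (q - 5)*(q - 1)*(q - 2)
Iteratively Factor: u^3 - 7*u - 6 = (u + 2)*(u^2 - 2*u - 3) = (u - 3)*(u + 2)*(u + 1)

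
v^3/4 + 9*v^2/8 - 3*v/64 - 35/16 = (v/4 + 1)*(v - 5/4)*(v + 7/4)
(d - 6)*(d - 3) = d^2 - 9*d + 18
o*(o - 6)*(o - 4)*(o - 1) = o^4 - 11*o^3 + 34*o^2 - 24*o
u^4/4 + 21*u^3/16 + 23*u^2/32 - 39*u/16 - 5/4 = (u/4 + 1)*(u - 5/4)*(u + 1/2)*(u + 2)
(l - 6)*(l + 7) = l^2 + l - 42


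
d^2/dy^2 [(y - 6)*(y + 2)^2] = 6*y - 4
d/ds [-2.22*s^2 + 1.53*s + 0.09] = 1.53 - 4.44*s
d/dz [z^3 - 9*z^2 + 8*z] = 3*z^2 - 18*z + 8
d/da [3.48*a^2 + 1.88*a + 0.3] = 6.96*a + 1.88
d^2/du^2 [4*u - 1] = 0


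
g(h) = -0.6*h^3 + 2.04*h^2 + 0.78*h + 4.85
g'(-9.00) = -181.74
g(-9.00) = 600.47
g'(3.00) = -3.18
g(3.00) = 9.35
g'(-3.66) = -38.26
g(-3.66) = 58.74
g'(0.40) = 2.12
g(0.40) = 5.45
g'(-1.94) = -13.91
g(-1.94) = 15.40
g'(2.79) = -1.85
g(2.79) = 9.88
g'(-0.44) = -1.36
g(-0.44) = 4.95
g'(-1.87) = -13.14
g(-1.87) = 14.45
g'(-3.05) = -28.41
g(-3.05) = 38.47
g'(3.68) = -8.58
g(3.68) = 5.45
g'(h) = -1.8*h^2 + 4.08*h + 0.78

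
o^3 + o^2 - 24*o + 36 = (o - 3)*(o - 2)*(o + 6)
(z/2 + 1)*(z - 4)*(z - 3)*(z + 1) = z^4/2 - 2*z^3 - 7*z^2/2 + 11*z + 12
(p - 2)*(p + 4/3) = p^2 - 2*p/3 - 8/3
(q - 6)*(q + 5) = q^2 - q - 30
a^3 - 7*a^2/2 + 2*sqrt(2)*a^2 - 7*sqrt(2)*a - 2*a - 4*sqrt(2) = (a - 4)*(a + 1/2)*(a + 2*sqrt(2))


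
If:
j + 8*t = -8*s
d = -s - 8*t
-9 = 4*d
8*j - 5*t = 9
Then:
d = -9/4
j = 594/443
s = -909/1772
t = 153/443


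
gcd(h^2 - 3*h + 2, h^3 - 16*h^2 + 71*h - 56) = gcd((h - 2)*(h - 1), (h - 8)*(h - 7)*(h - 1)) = h - 1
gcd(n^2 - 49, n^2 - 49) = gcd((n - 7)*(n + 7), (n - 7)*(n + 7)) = n^2 - 49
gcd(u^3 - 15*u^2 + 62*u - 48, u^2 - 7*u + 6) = u^2 - 7*u + 6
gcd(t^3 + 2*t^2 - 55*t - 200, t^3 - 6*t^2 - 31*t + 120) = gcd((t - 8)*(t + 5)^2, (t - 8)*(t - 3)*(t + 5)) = t^2 - 3*t - 40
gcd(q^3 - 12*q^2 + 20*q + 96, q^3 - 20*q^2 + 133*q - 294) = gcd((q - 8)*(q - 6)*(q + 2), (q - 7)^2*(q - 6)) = q - 6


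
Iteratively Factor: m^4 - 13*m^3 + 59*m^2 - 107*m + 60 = (m - 1)*(m^3 - 12*m^2 + 47*m - 60) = (m - 4)*(m - 1)*(m^2 - 8*m + 15) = (m - 4)*(m - 3)*(m - 1)*(m - 5)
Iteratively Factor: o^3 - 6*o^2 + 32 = (o + 2)*(o^2 - 8*o + 16) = (o - 4)*(o + 2)*(o - 4)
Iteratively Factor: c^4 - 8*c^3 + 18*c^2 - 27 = (c - 3)*(c^3 - 5*c^2 + 3*c + 9) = (c - 3)*(c + 1)*(c^2 - 6*c + 9) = (c - 3)^2*(c + 1)*(c - 3)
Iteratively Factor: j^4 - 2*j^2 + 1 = (j + 1)*(j^3 - j^2 - j + 1) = (j - 1)*(j + 1)*(j^2 - 1) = (j - 1)*(j + 1)^2*(j - 1)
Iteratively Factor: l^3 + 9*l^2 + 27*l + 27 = (l + 3)*(l^2 + 6*l + 9) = (l + 3)^2*(l + 3)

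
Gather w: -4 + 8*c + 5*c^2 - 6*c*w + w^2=5*c^2 - 6*c*w + 8*c + w^2 - 4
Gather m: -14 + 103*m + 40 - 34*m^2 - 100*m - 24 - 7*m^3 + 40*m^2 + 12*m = -7*m^3 + 6*m^2 + 15*m + 2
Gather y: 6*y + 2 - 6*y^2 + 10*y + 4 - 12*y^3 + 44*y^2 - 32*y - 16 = -12*y^3 + 38*y^2 - 16*y - 10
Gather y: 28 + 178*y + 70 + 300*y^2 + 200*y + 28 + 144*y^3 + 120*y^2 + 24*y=144*y^3 + 420*y^2 + 402*y + 126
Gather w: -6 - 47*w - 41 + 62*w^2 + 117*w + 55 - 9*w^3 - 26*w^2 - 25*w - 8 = -9*w^3 + 36*w^2 + 45*w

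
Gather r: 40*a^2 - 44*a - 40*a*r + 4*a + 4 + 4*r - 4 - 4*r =40*a^2 - 40*a*r - 40*a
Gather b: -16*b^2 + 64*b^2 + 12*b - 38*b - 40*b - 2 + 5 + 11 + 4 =48*b^2 - 66*b + 18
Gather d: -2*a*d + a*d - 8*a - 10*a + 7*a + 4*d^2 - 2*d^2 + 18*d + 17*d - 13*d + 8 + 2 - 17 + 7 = -11*a + 2*d^2 + d*(22 - a)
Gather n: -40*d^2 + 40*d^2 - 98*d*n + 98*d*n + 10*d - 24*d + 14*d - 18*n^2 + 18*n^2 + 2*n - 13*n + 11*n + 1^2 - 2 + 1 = 0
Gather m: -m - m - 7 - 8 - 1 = -2*m - 16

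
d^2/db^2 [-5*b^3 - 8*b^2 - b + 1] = -30*b - 16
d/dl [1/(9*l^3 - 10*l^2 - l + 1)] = (-27*l^2 + 20*l + 1)/(9*l^3 - 10*l^2 - l + 1)^2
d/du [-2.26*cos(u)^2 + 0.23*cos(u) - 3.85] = (4.52*cos(u) - 0.23)*sin(u)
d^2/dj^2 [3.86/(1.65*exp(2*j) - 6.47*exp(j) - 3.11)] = ((24.9742 - 25.476*exp(j))*(-1.65*exp(2*j) + 6.47*exp(j) + 3.11) - 3.86*(3.3*exp(j) - 6.47)*(6.6*exp(j) - 12.94)*exp(j))*exp(j)/(-1.65*exp(2*j) + 6.47*exp(j) + 3.11)^3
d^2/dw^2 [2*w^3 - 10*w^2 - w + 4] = 12*w - 20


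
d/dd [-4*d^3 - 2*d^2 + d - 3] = -12*d^2 - 4*d + 1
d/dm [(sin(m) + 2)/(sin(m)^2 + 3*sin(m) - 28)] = (-4*sin(m) + cos(m)^2 - 35)*cos(m)/(sin(m)^2 + 3*sin(m) - 28)^2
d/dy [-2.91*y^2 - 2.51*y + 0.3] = -5.82*y - 2.51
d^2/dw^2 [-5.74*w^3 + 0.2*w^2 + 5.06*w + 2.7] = 0.4 - 34.44*w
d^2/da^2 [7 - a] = 0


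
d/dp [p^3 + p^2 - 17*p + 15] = 3*p^2 + 2*p - 17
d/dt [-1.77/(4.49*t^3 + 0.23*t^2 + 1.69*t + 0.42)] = (23.8419*t^2 + 0.8142*t + 2.9913)/(4.49*t^3 + 0.23*t^2 + 1.69*t + 0.42)^2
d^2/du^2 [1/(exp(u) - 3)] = (exp(u) + 3)*exp(u)/(exp(u) - 3)^3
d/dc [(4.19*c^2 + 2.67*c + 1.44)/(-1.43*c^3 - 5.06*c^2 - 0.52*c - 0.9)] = (5.9917*c^4 + 7.6362*c^3 + 17.509*c^2 + 7.0308*c - 1.6542)/(2.0449*c^6 + 14.4716*c^5 + 27.0908*c^4 + 7.8364*c^3 + 9.3784*c^2 + 0.936*c + 0.81)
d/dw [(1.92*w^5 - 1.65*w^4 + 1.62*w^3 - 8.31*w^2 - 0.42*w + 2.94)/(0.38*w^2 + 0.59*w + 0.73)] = (2.1888*w^6 + 3.2772*w^5 + 4.7031*w^4 - 2.9064*w^3 - 1.1955*w^2 - 14.367*w - 2.0412)/(0.1444*w^4 + 0.4484*w^3 + 0.9029*w^2 + 0.8614*w + 0.5329)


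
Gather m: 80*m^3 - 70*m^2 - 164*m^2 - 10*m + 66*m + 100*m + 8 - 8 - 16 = 80*m^3 - 234*m^2 + 156*m - 16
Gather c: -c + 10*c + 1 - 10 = 9*c - 9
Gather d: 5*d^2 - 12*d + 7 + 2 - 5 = 5*d^2 - 12*d + 4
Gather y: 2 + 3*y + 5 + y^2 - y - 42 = y^2 + 2*y - 35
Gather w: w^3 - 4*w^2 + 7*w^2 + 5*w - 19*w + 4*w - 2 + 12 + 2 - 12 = w^3 + 3*w^2 - 10*w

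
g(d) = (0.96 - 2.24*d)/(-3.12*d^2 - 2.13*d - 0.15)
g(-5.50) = -0.16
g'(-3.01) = -0.16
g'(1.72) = -0.05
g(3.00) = 0.17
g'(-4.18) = -0.07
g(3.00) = 0.17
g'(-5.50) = -0.04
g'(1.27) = -0.02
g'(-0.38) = -20.74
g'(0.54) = 0.73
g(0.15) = -1.16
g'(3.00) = -0.04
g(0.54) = 0.11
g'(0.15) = 10.72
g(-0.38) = 8.67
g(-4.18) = -0.23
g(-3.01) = -0.35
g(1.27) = 0.24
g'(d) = (0.96 - 2.24*d)*(6.24*d + 2.13)/(-3.12*d^2 - 2.13*d - 0.15)^2 - 2.24/(-3.12*d^2 - 2.13*d - 0.15)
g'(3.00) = -0.04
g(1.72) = 0.22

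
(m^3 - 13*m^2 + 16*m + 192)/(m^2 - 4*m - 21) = (m^2 - 16*m + 64)/(m - 7)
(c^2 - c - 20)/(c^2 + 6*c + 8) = (c - 5)/(c + 2)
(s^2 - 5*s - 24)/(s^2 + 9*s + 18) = (s - 8)/(s + 6)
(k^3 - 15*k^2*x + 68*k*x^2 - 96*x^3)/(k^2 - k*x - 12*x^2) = (k^2 - 11*k*x + 24*x^2)/(k + 3*x)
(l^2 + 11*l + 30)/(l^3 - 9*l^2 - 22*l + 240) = (l + 6)/(l^2 - 14*l + 48)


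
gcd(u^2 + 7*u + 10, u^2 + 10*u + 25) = u + 5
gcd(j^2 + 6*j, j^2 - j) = j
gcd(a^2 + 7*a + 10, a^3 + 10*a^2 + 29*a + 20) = a + 5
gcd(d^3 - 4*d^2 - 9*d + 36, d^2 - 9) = d^2 - 9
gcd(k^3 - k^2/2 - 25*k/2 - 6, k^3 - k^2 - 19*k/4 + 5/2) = 1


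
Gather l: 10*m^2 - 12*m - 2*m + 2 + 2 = 10*m^2 - 14*m + 4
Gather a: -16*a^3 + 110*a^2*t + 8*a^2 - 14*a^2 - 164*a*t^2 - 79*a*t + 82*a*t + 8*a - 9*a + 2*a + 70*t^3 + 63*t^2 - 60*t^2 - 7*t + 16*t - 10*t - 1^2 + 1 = -16*a^3 + a^2*(110*t - 6) + a*(-164*t^2 + 3*t + 1) + 70*t^3 + 3*t^2 - t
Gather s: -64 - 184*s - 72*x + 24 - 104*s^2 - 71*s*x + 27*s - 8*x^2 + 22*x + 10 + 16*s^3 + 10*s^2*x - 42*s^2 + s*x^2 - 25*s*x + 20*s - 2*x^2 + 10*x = 16*s^3 + s^2*(10*x - 146) + s*(x^2 - 96*x - 137) - 10*x^2 - 40*x - 30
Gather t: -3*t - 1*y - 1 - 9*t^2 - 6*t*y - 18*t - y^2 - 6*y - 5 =-9*t^2 + t*(-6*y - 21) - y^2 - 7*y - 6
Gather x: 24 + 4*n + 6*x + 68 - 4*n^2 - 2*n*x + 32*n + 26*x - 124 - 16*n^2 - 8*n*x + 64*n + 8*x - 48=-20*n^2 + 100*n + x*(40 - 10*n) - 80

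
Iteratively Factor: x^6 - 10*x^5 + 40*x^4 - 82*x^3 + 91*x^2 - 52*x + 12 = (x - 1)*(x^5 - 9*x^4 + 31*x^3 - 51*x^2 + 40*x - 12) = (x - 2)*(x - 1)*(x^4 - 7*x^3 + 17*x^2 - 17*x + 6) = (x - 2)*(x - 1)^2*(x^3 - 6*x^2 + 11*x - 6) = (x - 2)^2*(x - 1)^2*(x^2 - 4*x + 3) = (x - 2)^2*(x - 1)^3*(x - 3)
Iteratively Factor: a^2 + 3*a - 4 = (a + 4)*(a - 1)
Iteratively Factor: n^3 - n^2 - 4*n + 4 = (n - 2)*(n^2 + n - 2) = (n - 2)*(n + 2)*(n - 1)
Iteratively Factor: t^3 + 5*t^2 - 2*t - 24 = (t + 4)*(t^2 + t - 6) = (t + 3)*(t + 4)*(t - 2)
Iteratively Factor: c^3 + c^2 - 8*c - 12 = (c - 3)*(c^2 + 4*c + 4) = (c - 3)*(c + 2)*(c + 2)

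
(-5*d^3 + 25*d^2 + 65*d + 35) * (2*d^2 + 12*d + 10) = -10*d^5 - 10*d^4 + 380*d^3 + 1100*d^2 + 1070*d + 350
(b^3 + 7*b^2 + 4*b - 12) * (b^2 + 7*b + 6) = b^5 + 14*b^4 + 59*b^3 + 58*b^2 - 60*b - 72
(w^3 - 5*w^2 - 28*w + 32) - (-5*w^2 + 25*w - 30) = w^3 - 53*w + 62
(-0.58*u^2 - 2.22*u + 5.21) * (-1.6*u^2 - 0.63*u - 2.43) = 0.928*u^4 + 3.9174*u^3 - 5.528*u^2 + 2.1123*u - 12.6603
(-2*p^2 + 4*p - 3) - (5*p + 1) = -2*p^2 - p - 4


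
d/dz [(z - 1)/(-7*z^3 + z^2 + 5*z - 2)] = (-7*z^3 + z^2 + 5*z - (z - 1)*(-21*z^2 + 2*z + 5) - 2)/(7*z^3 - z^2 - 5*z + 2)^2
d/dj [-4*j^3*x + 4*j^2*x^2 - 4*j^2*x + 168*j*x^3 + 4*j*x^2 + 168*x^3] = 4*x*(-3*j^2 + 2*j*x - 2*j + 42*x^2 + x)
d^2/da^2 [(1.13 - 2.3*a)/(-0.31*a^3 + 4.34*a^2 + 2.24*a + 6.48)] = (1.32618*a^5 - 19.869636*a^4 + 114.162832*a^3 - 67.5544559999999*a^2 - 467.632272*a - 14.551264)/(0.029791*a^9 - 1.251222*a^8 + 16.871316*a^7 - 65.532512*a^6 - 69.599712*a^5 - 404.494944*a^4 - 350.16416*a^3 - 644.257152*a^2 - 282.175488*a - 272.097792)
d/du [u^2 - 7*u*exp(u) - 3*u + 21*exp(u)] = -7*u*exp(u) + 2*u + 14*exp(u) - 3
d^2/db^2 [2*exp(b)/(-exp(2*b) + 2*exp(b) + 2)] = 2*(8*(1 - exp(b))^2*exp(2*b) + 2*(4*exp(b) - 3)*(-exp(2*b) + 2*exp(b) + 2)*exp(b) + (-exp(2*b) + 2*exp(b) + 2)^2)*exp(b)/(-exp(2*b) + 2*exp(b) + 2)^3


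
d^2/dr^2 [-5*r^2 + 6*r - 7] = -10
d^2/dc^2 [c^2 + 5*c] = 2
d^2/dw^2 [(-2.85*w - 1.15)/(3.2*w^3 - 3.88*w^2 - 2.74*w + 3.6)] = (-175.104*w^5 + 71.0015999999999*w^4 + 92.66672*w^3 + 350.60784*w^2 - 232.72008*w - 105.61868)/(32.768*w^9 - 119.1936*w^8 + 60.34944*w^7 + 256.299968*w^6 - 319.859808*w^5 - 114.189744*w^4 + 333.479096*w^3 - 69.77232*w^2 - 106.5312*w + 46.656)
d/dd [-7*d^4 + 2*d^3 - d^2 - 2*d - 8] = -28*d^3 + 6*d^2 - 2*d - 2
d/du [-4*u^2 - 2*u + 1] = -8*u - 2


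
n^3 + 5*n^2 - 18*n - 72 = (n - 4)*(n + 3)*(n + 6)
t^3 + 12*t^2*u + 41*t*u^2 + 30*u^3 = (t + u)*(t + 5*u)*(t + 6*u)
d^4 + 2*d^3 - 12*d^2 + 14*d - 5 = (d - 1)^3*(d + 5)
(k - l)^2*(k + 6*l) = k^3 + 4*k^2*l - 11*k*l^2 + 6*l^3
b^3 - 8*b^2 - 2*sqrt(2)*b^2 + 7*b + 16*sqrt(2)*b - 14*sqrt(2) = (b - 7)*(b - 1)*(b - 2*sqrt(2))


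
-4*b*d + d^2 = d*(-4*b + d)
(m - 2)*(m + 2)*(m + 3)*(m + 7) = m^4 + 10*m^3 + 17*m^2 - 40*m - 84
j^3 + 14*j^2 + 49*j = j*(j + 7)^2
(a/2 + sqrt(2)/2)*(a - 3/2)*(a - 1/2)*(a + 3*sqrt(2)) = a^4/2 - a^3 + 2*sqrt(2)*a^3 - 4*sqrt(2)*a^2 + 27*a^2/8 - 6*a + 3*sqrt(2)*a/2 + 9/4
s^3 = s^3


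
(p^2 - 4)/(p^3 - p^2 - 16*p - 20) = (p - 2)/(p^2 - 3*p - 10)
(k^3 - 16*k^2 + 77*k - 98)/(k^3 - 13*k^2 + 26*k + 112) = (k^2 - 9*k + 14)/(k^2 - 6*k - 16)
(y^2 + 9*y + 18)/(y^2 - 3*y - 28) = (y^2 + 9*y + 18)/(y^2 - 3*y - 28)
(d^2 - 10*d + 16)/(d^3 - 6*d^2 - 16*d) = (d - 2)/(d*(d + 2))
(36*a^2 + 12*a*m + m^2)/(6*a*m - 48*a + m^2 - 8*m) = (6*a + m)/(m - 8)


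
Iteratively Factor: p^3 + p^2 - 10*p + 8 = (p + 4)*(p^2 - 3*p + 2) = (p - 1)*(p + 4)*(p - 2)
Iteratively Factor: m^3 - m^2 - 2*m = (m - 2)*(m^2 + m) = m*(m - 2)*(m + 1)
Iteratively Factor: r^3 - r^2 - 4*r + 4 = (r - 2)*(r^2 + r - 2) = (r - 2)*(r + 2)*(r - 1)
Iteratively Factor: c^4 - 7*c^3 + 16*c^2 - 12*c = (c)*(c^3 - 7*c^2 + 16*c - 12) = c*(c - 3)*(c^2 - 4*c + 4) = c*(c - 3)*(c - 2)*(c - 2)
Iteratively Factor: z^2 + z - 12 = (z + 4)*(z - 3)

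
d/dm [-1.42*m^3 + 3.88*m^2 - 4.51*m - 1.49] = -4.26*m^2 + 7.76*m - 4.51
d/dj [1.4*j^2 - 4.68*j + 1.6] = 2.8*j - 4.68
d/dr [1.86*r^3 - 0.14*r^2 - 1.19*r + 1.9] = 5.58*r^2 - 0.28*r - 1.19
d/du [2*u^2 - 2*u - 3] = 4*u - 2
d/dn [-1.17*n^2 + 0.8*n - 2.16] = 0.8 - 2.34*n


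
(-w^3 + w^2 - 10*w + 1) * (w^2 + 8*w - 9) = -w^5 - 7*w^4 + 7*w^3 - 88*w^2 + 98*w - 9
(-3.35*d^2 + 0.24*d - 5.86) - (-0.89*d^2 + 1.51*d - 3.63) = -2.46*d^2 - 1.27*d - 2.23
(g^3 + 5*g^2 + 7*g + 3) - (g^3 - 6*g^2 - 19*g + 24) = 11*g^2 + 26*g - 21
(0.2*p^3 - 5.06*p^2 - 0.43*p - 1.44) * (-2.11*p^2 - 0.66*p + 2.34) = -0.422*p^5 + 10.5446*p^4 + 4.7149*p^3 - 8.5182*p^2 - 0.0558*p - 3.3696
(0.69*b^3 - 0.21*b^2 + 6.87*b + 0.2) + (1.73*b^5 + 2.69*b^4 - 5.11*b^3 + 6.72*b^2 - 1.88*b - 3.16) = 1.73*b^5 + 2.69*b^4 - 4.42*b^3 + 6.51*b^2 + 4.99*b - 2.96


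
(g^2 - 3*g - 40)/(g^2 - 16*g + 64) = (g + 5)/(g - 8)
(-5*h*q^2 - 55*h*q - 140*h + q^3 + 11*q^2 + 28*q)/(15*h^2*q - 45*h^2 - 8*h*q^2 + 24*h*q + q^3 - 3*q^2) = (q^2 + 11*q + 28)/(-3*h*q + 9*h + q^2 - 3*q)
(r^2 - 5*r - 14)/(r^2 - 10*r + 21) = (r + 2)/(r - 3)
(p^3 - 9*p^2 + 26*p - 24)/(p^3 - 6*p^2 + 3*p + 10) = (p^2 - 7*p + 12)/(p^2 - 4*p - 5)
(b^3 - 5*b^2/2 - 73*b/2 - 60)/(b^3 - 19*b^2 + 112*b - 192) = (2*b^2 + 11*b + 15)/(2*(b^2 - 11*b + 24))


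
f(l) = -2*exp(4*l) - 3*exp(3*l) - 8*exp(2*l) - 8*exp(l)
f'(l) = -8*exp(4*l) - 9*exp(3*l) - 16*exp(2*l) - 8*exp(l)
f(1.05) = -291.57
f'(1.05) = -897.04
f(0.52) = -66.38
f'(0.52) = -165.59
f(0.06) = -23.65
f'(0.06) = -47.48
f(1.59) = -1741.85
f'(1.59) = -6111.22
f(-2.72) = -0.56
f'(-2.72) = -0.60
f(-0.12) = -16.72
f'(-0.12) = -30.91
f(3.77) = -7342871.89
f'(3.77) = -29095435.45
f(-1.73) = -1.69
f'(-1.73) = -1.98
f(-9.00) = 0.00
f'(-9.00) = 0.00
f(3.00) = -353206.95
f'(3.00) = -1381581.63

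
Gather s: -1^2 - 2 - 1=-4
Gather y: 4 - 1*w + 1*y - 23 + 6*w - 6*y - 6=5*w - 5*y - 25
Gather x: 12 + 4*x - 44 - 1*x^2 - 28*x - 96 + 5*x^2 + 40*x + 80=4*x^2 + 16*x - 48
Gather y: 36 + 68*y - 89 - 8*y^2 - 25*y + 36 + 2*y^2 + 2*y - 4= -6*y^2 + 45*y - 21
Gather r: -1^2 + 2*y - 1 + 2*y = 4*y - 2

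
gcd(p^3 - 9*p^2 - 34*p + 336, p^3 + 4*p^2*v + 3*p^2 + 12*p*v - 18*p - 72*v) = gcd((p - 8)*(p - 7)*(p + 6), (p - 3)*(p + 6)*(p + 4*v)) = p + 6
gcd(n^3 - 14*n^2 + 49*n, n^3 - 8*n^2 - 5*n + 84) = n - 7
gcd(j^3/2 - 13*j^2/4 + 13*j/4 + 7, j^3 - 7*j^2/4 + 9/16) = 1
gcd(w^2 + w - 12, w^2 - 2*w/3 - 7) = w - 3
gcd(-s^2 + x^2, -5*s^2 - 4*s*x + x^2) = s + x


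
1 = 1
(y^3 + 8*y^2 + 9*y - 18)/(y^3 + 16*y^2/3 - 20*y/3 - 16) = 3*(y^2 + 2*y - 3)/(3*y^2 - 2*y - 8)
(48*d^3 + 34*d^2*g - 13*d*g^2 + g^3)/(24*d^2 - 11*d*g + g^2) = (6*d^2 + 5*d*g - g^2)/(3*d - g)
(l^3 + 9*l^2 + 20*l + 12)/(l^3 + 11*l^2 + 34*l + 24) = (l + 2)/(l + 4)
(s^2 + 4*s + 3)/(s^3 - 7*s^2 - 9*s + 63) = (s + 1)/(s^2 - 10*s + 21)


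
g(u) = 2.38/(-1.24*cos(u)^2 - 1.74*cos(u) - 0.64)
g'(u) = 2.38*(-2.48*sin(u)*cos(u) - 1.74*sin(u))/(-1.24*cos(u)^2 - 1.74*cos(u) - 0.64)^2 = -(5.9024*cos(u) + 4.1412)*sin(u)/(1.24*cos(u)^2 + 1.74*cos(u) + 0.64)^2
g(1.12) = -1.46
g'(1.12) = -2.26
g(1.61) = -4.15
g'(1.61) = -11.87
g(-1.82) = -8.31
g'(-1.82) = 31.75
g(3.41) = -20.68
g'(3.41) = -31.03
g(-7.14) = -1.03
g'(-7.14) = 1.13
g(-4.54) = -6.30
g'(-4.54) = -21.57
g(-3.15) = -17.00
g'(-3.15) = 0.76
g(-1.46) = -2.81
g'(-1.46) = 6.63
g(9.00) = -28.32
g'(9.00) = 72.18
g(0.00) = -0.66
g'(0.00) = 0.00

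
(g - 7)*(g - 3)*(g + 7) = g^3 - 3*g^2 - 49*g + 147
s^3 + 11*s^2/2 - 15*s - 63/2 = (s - 3)*(s + 3/2)*(s + 7)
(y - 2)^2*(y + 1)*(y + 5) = y^4 + 2*y^3 - 15*y^2 + 4*y + 20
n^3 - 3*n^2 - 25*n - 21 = (n - 7)*(n + 1)*(n + 3)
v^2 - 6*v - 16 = (v - 8)*(v + 2)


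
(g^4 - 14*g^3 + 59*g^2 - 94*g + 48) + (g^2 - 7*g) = g^4 - 14*g^3 + 60*g^2 - 101*g + 48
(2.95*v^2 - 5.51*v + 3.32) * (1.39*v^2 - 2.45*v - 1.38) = 4.1005*v^4 - 14.8864*v^3 + 14.0433*v^2 - 0.530200000000002*v - 4.5816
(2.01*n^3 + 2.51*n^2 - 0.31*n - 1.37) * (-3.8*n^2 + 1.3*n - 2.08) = -7.638*n^5 - 6.925*n^4 + 0.2602*n^3 - 0.417799999999999*n^2 - 1.1362*n + 2.8496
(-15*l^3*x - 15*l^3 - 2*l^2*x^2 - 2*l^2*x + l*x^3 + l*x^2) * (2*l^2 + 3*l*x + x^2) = -30*l^5*x - 30*l^5 - 49*l^4*x^2 - 49*l^4*x - 19*l^3*x^3 - 19*l^3*x^2 + l^2*x^4 + l^2*x^3 + l*x^5 + l*x^4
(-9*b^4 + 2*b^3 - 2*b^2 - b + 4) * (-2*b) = 18*b^5 - 4*b^4 + 4*b^3 + 2*b^2 - 8*b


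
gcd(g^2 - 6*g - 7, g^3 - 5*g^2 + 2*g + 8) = g + 1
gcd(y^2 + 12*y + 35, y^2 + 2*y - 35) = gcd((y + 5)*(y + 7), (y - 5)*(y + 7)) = y + 7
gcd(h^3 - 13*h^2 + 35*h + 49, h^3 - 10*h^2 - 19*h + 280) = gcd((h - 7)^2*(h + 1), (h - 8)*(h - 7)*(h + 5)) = h - 7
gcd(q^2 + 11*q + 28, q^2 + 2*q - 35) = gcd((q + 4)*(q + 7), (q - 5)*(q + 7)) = q + 7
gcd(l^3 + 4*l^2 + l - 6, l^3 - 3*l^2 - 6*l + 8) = l^2 + l - 2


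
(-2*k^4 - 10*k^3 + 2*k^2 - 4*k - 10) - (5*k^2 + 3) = -2*k^4 - 10*k^3 - 3*k^2 - 4*k - 13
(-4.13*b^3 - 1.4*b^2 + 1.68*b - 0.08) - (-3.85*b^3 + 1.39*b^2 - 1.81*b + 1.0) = -0.28*b^3 - 2.79*b^2 + 3.49*b - 1.08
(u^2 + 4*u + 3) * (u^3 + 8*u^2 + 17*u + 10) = u^5 + 12*u^4 + 52*u^3 + 102*u^2 + 91*u + 30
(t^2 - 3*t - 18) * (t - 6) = t^3 - 9*t^2 + 108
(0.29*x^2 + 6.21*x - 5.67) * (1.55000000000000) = 0.4495*x^2 + 9.6255*x - 8.7885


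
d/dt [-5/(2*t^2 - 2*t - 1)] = 10*(2*t - 1)/(-2*t^2 + 2*t + 1)^2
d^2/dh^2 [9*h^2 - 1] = 18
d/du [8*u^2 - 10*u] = 16*u - 10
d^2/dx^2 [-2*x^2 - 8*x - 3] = -4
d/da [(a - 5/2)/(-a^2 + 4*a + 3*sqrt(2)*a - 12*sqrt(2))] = (-a^2 + 4*a + 3*sqrt(2)*a - (2*a - 5)*(-2*a + 4 + 3*sqrt(2))/2 - 12*sqrt(2))/(a^2 - 3*sqrt(2)*a - 4*a + 12*sqrt(2))^2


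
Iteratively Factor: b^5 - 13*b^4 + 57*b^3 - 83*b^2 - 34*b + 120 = (b - 5)*(b^4 - 8*b^3 + 17*b^2 + 2*b - 24) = (b - 5)*(b - 2)*(b^3 - 6*b^2 + 5*b + 12) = (b - 5)*(b - 2)*(b + 1)*(b^2 - 7*b + 12) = (b - 5)*(b - 3)*(b - 2)*(b + 1)*(b - 4)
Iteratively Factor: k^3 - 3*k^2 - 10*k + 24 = (k - 4)*(k^2 + k - 6) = (k - 4)*(k - 2)*(k + 3)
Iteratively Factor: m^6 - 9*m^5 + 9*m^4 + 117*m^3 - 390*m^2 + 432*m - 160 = (m - 2)*(m^5 - 7*m^4 - 5*m^3 + 107*m^2 - 176*m + 80) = (m - 5)*(m - 2)*(m^4 - 2*m^3 - 15*m^2 + 32*m - 16) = (m - 5)*(m - 2)*(m + 4)*(m^3 - 6*m^2 + 9*m - 4) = (m - 5)*(m - 2)*(m - 1)*(m + 4)*(m^2 - 5*m + 4) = (m - 5)*(m - 4)*(m - 2)*(m - 1)*(m + 4)*(m - 1)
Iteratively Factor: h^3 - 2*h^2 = (h)*(h^2 - 2*h) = h*(h - 2)*(h)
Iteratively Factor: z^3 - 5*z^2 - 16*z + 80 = (z - 5)*(z^2 - 16) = (z - 5)*(z - 4)*(z + 4)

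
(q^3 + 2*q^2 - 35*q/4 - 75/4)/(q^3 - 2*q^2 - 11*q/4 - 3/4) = (4*q^2 + 20*q + 25)/(4*q^2 + 4*q + 1)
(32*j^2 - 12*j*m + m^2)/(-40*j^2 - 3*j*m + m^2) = (-4*j + m)/(5*j + m)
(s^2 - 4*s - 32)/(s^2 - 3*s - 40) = (s + 4)/(s + 5)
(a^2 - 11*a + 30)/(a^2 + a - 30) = (a - 6)/(a + 6)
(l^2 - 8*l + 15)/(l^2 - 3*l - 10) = (l - 3)/(l + 2)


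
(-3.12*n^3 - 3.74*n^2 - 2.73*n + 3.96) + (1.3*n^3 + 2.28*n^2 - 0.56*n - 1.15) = -1.82*n^3 - 1.46*n^2 - 3.29*n + 2.81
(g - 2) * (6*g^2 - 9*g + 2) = 6*g^3 - 21*g^2 + 20*g - 4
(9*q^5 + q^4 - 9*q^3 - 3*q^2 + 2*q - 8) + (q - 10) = 9*q^5 + q^4 - 9*q^3 - 3*q^2 + 3*q - 18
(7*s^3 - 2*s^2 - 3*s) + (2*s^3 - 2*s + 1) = 9*s^3 - 2*s^2 - 5*s + 1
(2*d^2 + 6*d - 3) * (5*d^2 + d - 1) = 10*d^4 + 32*d^3 - 11*d^2 - 9*d + 3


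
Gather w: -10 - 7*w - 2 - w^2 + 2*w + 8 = -w^2 - 5*w - 4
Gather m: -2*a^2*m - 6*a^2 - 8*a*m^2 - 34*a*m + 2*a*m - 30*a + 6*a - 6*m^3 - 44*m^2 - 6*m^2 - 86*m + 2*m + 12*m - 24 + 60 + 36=-6*a^2 - 24*a - 6*m^3 + m^2*(-8*a - 50) + m*(-2*a^2 - 32*a - 72) + 72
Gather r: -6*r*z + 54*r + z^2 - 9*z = r*(54 - 6*z) + z^2 - 9*z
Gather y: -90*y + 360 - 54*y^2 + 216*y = -54*y^2 + 126*y + 360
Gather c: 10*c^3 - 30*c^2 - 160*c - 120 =10*c^3 - 30*c^2 - 160*c - 120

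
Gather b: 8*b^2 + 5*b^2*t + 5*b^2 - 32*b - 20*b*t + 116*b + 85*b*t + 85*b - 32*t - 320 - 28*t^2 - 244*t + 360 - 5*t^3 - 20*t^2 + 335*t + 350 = b^2*(5*t + 13) + b*(65*t + 169) - 5*t^3 - 48*t^2 + 59*t + 390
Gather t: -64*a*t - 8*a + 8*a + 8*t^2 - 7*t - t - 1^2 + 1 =8*t^2 + t*(-64*a - 8)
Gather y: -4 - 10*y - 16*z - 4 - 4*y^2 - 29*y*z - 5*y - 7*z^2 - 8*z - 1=-4*y^2 + y*(-29*z - 15) - 7*z^2 - 24*z - 9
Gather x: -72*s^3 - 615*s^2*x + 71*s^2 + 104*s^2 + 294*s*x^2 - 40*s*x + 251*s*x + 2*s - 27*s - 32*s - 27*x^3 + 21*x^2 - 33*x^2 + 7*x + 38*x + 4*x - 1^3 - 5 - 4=-72*s^3 + 175*s^2 - 57*s - 27*x^3 + x^2*(294*s - 12) + x*(-615*s^2 + 211*s + 49) - 10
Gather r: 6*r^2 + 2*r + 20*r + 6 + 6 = 6*r^2 + 22*r + 12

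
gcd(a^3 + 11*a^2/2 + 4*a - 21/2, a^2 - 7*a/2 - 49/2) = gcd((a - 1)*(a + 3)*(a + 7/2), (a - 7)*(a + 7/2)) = a + 7/2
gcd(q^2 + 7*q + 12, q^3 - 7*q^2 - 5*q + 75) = q + 3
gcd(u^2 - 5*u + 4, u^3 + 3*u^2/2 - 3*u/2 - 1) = u - 1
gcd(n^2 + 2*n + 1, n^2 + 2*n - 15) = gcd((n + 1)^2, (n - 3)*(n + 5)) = 1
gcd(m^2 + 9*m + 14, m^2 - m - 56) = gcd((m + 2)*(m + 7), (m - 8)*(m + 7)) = m + 7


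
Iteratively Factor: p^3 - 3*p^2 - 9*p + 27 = (p - 3)*(p^2 - 9) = (p - 3)^2*(p + 3)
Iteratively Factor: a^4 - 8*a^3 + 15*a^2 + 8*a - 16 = (a - 1)*(a^3 - 7*a^2 + 8*a + 16) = (a - 4)*(a - 1)*(a^2 - 3*a - 4) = (a - 4)^2*(a - 1)*(a + 1)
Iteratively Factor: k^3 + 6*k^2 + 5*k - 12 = (k - 1)*(k^2 + 7*k + 12) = (k - 1)*(k + 3)*(k + 4)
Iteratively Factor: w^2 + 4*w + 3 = (w + 3)*(w + 1)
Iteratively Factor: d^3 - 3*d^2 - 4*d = (d + 1)*(d^2 - 4*d) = (d - 4)*(d + 1)*(d)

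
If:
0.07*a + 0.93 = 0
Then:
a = -13.29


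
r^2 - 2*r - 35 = (r - 7)*(r + 5)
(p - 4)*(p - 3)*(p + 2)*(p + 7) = p^4 + 2*p^3 - 37*p^2 + 10*p + 168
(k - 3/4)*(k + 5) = k^2 + 17*k/4 - 15/4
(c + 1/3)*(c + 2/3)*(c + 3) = c^3 + 4*c^2 + 29*c/9 + 2/3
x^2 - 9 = (x - 3)*(x + 3)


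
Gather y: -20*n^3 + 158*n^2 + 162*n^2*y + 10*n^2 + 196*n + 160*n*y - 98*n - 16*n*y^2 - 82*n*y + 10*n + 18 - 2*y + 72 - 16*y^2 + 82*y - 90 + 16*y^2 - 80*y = -20*n^3 + 168*n^2 - 16*n*y^2 + 108*n + y*(162*n^2 + 78*n)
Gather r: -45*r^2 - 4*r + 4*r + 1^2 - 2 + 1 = -45*r^2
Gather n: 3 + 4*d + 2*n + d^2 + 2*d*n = d^2 + 4*d + n*(2*d + 2) + 3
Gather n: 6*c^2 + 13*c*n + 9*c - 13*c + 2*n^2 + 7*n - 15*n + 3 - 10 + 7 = 6*c^2 - 4*c + 2*n^2 + n*(13*c - 8)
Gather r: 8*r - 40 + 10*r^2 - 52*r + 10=10*r^2 - 44*r - 30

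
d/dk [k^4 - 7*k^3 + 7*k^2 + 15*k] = 4*k^3 - 21*k^2 + 14*k + 15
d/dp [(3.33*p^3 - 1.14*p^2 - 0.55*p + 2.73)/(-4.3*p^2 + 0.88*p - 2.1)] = (-14.319*p^4 + 5.8608*p^3 - 24.3472*p^2 + 28.266*p - 1.2474)/(18.49*p^4 - 7.568*p^3 + 18.8344*p^2 - 3.696*p + 4.41)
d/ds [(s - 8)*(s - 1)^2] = (s - 1)*(3*s - 17)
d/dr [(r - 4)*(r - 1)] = 2*r - 5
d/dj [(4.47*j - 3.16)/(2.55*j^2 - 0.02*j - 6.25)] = (-11.3985*j^2 + 16.116*j - 28.0007)/(6.5025*j^4 - 0.102*j^3 - 31.8746*j^2 + 0.25*j + 39.0625)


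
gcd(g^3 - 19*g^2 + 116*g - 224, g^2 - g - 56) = g - 8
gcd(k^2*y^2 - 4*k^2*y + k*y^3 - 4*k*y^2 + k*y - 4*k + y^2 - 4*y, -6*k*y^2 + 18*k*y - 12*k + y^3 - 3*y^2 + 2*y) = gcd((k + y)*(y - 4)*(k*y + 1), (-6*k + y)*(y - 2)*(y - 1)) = 1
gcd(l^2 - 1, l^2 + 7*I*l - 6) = 1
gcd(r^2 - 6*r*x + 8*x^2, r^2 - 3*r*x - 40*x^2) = 1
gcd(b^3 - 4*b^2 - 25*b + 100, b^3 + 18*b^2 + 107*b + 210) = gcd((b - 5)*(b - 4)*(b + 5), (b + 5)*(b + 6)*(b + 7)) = b + 5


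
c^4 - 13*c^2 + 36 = (c - 3)*(c - 2)*(c + 2)*(c + 3)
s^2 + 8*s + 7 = (s + 1)*(s + 7)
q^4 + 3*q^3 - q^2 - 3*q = q*(q - 1)*(q + 1)*(q + 3)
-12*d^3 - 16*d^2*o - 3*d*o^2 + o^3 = (-6*d + o)*(d + o)*(2*d + o)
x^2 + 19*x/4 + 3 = (x + 3/4)*(x + 4)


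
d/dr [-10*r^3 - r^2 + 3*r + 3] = -30*r^2 - 2*r + 3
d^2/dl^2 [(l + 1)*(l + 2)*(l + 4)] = 6*l + 14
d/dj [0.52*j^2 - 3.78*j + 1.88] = 1.04*j - 3.78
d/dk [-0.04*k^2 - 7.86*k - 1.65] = -0.08*k - 7.86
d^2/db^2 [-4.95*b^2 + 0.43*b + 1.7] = -9.90000000000000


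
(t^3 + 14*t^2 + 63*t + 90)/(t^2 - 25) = (t^2 + 9*t + 18)/(t - 5)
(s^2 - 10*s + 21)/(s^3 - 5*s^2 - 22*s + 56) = (s - 3)/(s^2 + 2*s - 8)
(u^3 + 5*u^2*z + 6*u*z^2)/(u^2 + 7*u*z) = (u^2 + 5*u*z + 6*z^2)/(u + 7*z)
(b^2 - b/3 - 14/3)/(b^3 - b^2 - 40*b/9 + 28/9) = 3/(3*b - 2)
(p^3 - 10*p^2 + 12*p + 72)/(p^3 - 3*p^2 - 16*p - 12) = (p - 6)/(p + 1)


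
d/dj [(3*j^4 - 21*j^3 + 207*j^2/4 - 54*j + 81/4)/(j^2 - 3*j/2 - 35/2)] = 3*(16*j^5 - 92*j^4 - 392*j^3 + 2877*j^2 - 4938*j + 2601)/(2*(4*j^4 - 12*j^3 - 131*j^2 + 210*j + 1225))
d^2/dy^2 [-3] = 0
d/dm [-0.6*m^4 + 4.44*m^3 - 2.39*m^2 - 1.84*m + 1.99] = -2.4*m^3 + 13.32*m^2 - 4.78*m - 1.84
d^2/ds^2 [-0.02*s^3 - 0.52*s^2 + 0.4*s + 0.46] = -0.12*s - 1.04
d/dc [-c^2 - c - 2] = -2*c - 1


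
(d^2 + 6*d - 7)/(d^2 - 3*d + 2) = (d + 7)/(d - 2)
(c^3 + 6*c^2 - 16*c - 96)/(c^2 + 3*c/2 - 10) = 2*(c^2 + 2*c - 24)/(2*c - 5)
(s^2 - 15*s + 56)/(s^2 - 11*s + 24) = (s - 7)/(s - 3)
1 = 1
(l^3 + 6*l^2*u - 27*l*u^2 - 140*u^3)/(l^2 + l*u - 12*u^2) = (-l^2 - 2*l*u + 35*u^2)/(-l + 3*u)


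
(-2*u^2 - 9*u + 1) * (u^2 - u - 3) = -2*u^4 - 7*u^3 + 16*u^2 + 26*u - 3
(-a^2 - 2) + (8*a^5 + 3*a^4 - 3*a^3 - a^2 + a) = 8*a^5 + 3*a^4 - 3*a^3 - 2*a^2 + a - 2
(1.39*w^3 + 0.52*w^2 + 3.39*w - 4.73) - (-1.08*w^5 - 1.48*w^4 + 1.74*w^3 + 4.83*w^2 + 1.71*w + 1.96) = 1.08*w^5 + 1.48*w^4 - 0.35*w^3 - 4.31*w^2 + 1.68*w - 6.69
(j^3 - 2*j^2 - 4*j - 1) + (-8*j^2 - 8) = j^3 - 10*j^2 - 4*j - 9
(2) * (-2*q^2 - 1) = -4*q^2 - 2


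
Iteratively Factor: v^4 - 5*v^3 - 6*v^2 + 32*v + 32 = (v - 4)*(v^3 - v^2 - 10*v - 8) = (v - 4)*(v + 2)*(v^2 - 3*v - 4) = (v - 4)^2*(v + 2)*(v + 1)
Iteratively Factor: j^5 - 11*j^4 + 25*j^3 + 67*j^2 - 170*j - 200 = (j - 5)*(j^4 - 6*j^3 - 5*j^2 + 42*j + 40) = (j - 5)^2*(j^3 - j^2 - 10*j - 8) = (j - 5)^2*(j - 4)*(j^2 + 3*j + 2) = (j - 5)^2*(j - 4)*(j + 1)*(j + 2)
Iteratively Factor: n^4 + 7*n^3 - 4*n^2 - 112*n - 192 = (n + 4)*(n^3 + 3*n^2 - 16*n - 48) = (n + 3)*(n + 4)*(n^2 - 16) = (n + 3)*(n + 4)^2*(n - 4)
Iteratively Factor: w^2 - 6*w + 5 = (w - 5)*(w - 1)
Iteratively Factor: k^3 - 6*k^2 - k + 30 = (k - 3)*(k^2 - 3*k - 10) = (k - 5)*(k - 3)*(k + 2)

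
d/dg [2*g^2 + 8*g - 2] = 4*g + 8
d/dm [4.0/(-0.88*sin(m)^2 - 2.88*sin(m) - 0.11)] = (7.04*sin(m) + 11.52)*cos(m)/(0.88*sin(m)^2 + 2.88*sin(m) + 0.11)^2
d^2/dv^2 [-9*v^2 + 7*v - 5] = -18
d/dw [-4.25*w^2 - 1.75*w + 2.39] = -8.5*w - 1.75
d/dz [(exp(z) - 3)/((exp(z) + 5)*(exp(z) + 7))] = (-exp(2*z) + 6*exp(z) + 71)*exp(z)/(exp(4*z) + 24*exp(3*z) + 214*exp(2*z) + 840*exp(z) + 1225)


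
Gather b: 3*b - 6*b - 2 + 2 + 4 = 4 - 3*b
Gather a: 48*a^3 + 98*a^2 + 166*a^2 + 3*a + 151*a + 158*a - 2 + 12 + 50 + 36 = 48*a^3 + 264*a^2 + 312*a + 96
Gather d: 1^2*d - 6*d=-5*d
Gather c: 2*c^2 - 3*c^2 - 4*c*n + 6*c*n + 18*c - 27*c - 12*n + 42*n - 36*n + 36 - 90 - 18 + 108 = -c^2 + c*(2*n - 9) - 6*n + 36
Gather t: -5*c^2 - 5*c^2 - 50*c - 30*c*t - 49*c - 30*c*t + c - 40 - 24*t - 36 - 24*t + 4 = -10*c^2 - 98*c + t*(-60*c - 48) - 72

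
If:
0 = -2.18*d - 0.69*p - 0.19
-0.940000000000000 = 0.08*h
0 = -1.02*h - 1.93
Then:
No Solution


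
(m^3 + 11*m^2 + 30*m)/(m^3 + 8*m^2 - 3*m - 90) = m/(m - 3)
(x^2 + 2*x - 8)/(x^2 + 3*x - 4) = (x - 2)/(x - 1)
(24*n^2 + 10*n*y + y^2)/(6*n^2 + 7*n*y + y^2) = (4*n + y)/(n + y)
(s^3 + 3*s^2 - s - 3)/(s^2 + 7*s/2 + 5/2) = 2*(s^2 + 2*s - 3)/(2*s + 5)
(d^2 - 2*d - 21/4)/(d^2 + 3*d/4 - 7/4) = (4*d^2 - 8*d - 21)/(4*d^2 + 3*d - 7)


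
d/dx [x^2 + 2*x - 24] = 2*x + 2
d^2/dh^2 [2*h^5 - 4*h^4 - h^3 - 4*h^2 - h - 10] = 40*h^3 - 48*h^2 - 6*h - 8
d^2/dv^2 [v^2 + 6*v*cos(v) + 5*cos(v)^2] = -6*v*cos(v) + 20*sin(v)^2 - 12*sin(v) - 8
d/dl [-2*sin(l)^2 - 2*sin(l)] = -2*sin(2*l) - 2*cos(l)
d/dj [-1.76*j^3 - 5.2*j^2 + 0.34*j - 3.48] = -5.28*j^2 - 10.4*j + 0.34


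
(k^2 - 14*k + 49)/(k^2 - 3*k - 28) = (k - 7)/(k + 4)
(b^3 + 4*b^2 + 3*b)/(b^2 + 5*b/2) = 2*(b^2 + 4*b + 3)/(2*b + 5)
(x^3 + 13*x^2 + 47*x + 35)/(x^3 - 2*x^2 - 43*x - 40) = (x + 7)/(x - 8)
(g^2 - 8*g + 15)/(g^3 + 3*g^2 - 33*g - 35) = (g - 3)/(g^2 + 8*g + 7)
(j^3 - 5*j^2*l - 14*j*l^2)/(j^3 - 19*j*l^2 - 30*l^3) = j*(j - 7*l)/(j^2 - 2*j*l - 15*l^2)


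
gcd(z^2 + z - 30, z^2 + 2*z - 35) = z - 5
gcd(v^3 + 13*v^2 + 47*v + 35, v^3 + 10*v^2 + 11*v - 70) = v^2 + 12*v + 35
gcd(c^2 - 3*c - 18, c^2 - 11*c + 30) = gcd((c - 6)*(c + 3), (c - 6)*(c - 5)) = c - 6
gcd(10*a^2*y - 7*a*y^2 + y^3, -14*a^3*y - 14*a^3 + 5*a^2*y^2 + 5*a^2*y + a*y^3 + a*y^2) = -2*a + y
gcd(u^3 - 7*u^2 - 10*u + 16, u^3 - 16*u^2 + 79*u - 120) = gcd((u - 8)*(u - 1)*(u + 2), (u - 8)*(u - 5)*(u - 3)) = u - 8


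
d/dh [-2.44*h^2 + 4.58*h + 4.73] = 4.58 - 4.88*h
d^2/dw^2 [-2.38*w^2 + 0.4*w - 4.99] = -4.76000000000000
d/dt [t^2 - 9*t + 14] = 2*t - 9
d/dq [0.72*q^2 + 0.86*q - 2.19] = 1.44*q + 0.86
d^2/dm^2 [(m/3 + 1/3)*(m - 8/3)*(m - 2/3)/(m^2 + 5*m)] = 8*(79*m^3 + 12*m^2 + 60*m + 100)/(27*m^3*(m^3 + 15*m^2 + 75*m + 125))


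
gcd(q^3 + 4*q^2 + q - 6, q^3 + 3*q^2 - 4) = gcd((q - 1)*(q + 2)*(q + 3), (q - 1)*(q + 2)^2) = q^2 + q - 2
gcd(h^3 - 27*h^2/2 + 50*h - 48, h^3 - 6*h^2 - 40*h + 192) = h^2 - 12*h + 32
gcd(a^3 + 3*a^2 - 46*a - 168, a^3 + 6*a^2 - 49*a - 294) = a^2 - a - 42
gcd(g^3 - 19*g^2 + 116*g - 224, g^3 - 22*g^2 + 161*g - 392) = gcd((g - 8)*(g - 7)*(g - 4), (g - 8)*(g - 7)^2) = g^2 - 15*g + 56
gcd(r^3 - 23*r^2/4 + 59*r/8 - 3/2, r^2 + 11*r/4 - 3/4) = r - 1/4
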